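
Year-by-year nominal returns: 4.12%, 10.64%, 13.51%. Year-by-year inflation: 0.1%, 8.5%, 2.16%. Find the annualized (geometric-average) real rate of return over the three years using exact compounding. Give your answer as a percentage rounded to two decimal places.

5.63%

Compound the nominal returns: 1.0412 × 1.1064 × 1.1351 = 1.30761668.
Compound inflation: 1.0010 × 1.0850 × 1.0216 = 1.10954444.
Deflate: 1.30761668 / 1.10954444 = 1.17851673.
Annualized real rate = 1.17851673^(1/3) − 1 = 5.6279% → 5.63%.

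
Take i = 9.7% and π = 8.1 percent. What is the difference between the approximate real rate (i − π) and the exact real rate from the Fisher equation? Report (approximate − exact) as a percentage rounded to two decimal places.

0.12%

Approximate: r ≈ 9.700% − 8.100% = 1.6000%
Exact: (1 + 0.0970)/(1 + 0.0810) − 1 = 1.4801%
Error = 1.6000% − 1.4801% = 0.1199% → 0.12%.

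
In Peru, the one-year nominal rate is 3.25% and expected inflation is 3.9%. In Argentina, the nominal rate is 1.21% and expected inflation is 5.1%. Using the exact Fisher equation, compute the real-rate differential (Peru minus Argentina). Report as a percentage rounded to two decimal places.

3.08%

Peru: (1 + 0.0325)/(1 + 0.0390) − 1 = -0.6256%
Argentina: (1 + 0.0121)/(1 + 0.0510) − 1 = -3.7012%
Differential = -0.6256% − (-3.7012%) = 3.0756% → 3.08%.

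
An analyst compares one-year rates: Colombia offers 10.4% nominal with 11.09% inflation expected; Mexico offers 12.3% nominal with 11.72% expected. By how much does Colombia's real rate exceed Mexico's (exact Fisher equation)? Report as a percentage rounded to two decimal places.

Colombia: (1 + 0.1040)/(1 + 0.1109) − 1 = -0.6211%
Mexico: (1 + 0.1230)/(1 + 0.1172) − 1 = 0.5192%
Differential = -0.6211% − 0.5192% = -1.1403% → -1.14%.

-1.14%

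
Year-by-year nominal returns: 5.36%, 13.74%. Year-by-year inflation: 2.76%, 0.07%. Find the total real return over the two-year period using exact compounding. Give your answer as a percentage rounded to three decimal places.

16.536%

Nominal growth factor = 1.0536 × 1.1374 = 1.198365
Price-level growth factor = 1.0276 × 1.0007 = 1.028319
Real growth factor = 1.198365 / 1.028319 = 1.165362
Total real return = 1.165362 − 1 → 16.536%.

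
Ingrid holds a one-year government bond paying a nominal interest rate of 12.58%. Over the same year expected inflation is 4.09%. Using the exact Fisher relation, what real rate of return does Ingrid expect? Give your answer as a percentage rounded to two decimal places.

1 + r = 1.12580 / 1.04090 = 1.081564
r = 1.081564 − 1 = 8.1564%, i.e. 8.16%.

8.16%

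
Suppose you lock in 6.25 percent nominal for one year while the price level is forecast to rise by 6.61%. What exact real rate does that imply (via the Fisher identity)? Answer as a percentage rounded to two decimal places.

-0.34%

By the Fisher identity, 1 + r = (1 + i)/(1 + π).
1 + r = 1.06250 / 1.06610 = 0.996623
r = 0.996623 − 1 = -0.3377%, i.e. -0.34%.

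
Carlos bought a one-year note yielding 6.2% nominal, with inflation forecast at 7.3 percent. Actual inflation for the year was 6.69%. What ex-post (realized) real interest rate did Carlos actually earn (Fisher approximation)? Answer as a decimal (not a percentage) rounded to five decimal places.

-0.00490

Ex-post: 6.2% − 6.69% = -0.490%
So the realized real rate is -0.00490.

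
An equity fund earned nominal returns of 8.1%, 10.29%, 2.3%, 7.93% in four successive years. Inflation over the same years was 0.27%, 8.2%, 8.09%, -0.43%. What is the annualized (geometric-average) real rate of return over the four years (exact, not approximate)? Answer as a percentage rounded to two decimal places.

3.04%

Compound the nominal returns: 1.0810 × 1.1029 × 1.0230 × 1.0793 = 1.31637505.
Compound inflation: 1.0027 × 1.0820 × 1.0809 × 0.9957 = 1.16764897.
Deflate: 1.31637505 / 1.16764897 = 1.12737225.
Annualized real rate = 1.12737225^(1/4) − 1 = 3.0426% → 3.04%.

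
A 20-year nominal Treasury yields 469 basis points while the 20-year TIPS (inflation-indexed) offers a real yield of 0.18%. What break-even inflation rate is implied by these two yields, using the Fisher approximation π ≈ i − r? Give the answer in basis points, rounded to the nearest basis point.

π ≈ i − r = 4.69% − 0.18% → 451 basis points.

451 basis points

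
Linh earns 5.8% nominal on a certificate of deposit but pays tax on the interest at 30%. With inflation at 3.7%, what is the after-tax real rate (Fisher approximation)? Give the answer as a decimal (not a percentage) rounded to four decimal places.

After-tax nominal return = 5.8% × (1 − 0.3) = 4.0600%.
r ≈ 4.0600% − 3.7% → 0.0036.

0.0036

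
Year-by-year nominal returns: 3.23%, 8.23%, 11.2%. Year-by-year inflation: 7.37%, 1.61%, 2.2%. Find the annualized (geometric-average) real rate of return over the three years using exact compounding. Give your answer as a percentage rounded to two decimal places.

Compound the nominal returns: 1.0323 × 1.0823 × 1.1120 = 1.24239122.
Compound inflation: 1.0737 × 1.0161 × 1.0220 = 1.11498827.
Deflate: 1.24239122 / 1.11498827 = 1.11426393.
Annualized real rate = 1.11426393^(1/3) − 1 = 3.6723% → 3.67%.

3.67%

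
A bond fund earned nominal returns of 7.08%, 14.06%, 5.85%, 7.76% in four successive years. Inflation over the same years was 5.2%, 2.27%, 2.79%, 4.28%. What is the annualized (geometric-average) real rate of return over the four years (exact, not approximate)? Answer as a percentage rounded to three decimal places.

Nominal growth factor = 1.0708 × 1.1406 × 1.0585 × 1.0776 = 1.39312529
Price-level growth factor = 1.0520 × 1.0227 × 1.0279 × 1.0428 = 1.15322987
Real growth factor = 1.39312529 / 1.15322987 = 1.20802046
Annualized real rate = 1.20802046^(1/4) − 1 = 4.8380% → 4.838%.

4.838%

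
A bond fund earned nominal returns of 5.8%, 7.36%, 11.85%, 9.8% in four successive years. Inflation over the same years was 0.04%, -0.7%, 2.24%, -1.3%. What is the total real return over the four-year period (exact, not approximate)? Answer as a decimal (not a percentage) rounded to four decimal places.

0.3916

Compound the nominal returns: 1.0580 × 1.0736 × 1.1185 × 1.0980 = 1.394975.
Compound inflation: 1.0004 × 0.9930 × 1.0224 × 0.9870 = 1.002446.
Deflate: 1.394975 / 1.002446 = 1.391572.
Total real return = 1.391572 − 1 → 0.3916.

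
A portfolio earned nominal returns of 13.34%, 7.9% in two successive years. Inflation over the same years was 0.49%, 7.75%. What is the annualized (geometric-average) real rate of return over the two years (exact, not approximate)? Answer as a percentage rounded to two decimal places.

Nominal growth factor = 1.1334 × 1.0790 = 1.22293860
Price-level growth factor = 1.0049 × 1.0775 = 1.08277975
Real growth factor = 1.22293860 / 1.08277975 = 1.12944355
Annualized real rate = 1.12944355^(1/2) − 1 = 6.2753% → 6.28%.

6.28%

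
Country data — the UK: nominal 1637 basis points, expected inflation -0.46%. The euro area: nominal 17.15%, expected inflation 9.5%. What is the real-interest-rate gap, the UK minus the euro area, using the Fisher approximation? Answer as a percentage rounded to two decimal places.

The UK: 16.37% − (-0.46%) = 16.830%
The euro area: 17.15% − 9.5% = 7.650%
Differential = 9.180% → 9.18%.

9.18%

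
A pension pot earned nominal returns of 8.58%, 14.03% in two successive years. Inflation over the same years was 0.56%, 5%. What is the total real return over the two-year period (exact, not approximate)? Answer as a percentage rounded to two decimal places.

17.26%

Compound the nominal returns: 1.0858 × 1.1403 = 1.238138.
Compound inflation: 1.0056 × 1.0500 = 1.055880.
Deflate: 1.238138 / 1.055880 = 1.172612.
Total real return = 1.172612 − 1 → 17.26%.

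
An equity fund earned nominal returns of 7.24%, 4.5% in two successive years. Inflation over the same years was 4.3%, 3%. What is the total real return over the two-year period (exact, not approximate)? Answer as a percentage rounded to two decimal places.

Compound the nominal returns: 1.0724 × 1.0450 = 1.120658.
Compound inflation: 1.0430 × 1.0300 = 1.074290.
Deflate: 1.120658 / 1.074290 = 1.043162.
Total real return = 1.043162 − 1 → 4.32%.

4.32%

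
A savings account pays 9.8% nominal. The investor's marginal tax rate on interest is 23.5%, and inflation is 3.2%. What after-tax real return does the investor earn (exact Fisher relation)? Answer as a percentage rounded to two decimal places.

After-tax nominal return = 9.8% × (1 − 0.235) = 7.4970%.
1 + r = 1.07497 / 1.03200 = 1.041638
After-tax real rate = 1.041638 − 1 → 4.16%.

4.16%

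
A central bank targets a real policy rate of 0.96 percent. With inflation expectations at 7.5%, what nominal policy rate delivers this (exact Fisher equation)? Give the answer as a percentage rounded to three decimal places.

(1 + i) = (1 + r)(1 + π) = 1.00960 × 1.07500 = 1.08532
i = 1.08532 − 1, so the required nominal rate is 8.532%.

8.532%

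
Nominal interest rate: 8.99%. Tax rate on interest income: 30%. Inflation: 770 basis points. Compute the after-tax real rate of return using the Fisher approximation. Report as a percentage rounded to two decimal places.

After-tax nominal return = 8.99% × (1 − 0.3) = 6.2930%.
r ≈ 6.2930% − 7.7% → -1.41%.

-1.41%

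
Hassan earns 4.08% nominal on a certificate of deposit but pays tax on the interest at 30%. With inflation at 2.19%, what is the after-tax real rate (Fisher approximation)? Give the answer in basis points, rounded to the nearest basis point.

67 basis points

After-tax nominal return = 4.08% × (1 − 0.3) = 2.8560%.
r ≈ 2.8560% − 2.19% → 67 basis points.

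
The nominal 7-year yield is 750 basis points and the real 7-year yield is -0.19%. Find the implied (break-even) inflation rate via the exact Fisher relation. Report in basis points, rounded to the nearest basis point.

770 basis points

(1 + π) = (1 + i)/(1 + r) = 1.07500 / 0.99810 = 1.077046
Break-even inflation = 1.077046 − 1 → 770 basis points.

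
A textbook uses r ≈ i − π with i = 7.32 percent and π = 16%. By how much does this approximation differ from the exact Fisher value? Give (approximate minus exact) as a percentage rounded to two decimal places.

-1.20%

Approximate: r ≈ 7.320% − 16.000% = -8.6800%
Exact: (1 + 0.0732)/(1 + 0.1600) − 1 = -7.4828%
Error = -8.6800% − (-7.4828%) = -1.1972% → -1.20%.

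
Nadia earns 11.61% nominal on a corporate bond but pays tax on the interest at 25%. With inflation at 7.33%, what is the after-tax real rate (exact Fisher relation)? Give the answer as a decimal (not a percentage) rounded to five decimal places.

0.01283

After-tax nominal return = 11.61% × (1 − 0.25) = 8.7075%.
1 + r = 1.087075 / 1.07330 = 1.012834
After-tax real rate = 1.012834 − 1 → 0.01283.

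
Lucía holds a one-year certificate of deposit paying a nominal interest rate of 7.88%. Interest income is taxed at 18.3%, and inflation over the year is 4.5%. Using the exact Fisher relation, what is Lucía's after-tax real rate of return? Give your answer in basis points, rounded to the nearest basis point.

185 basis points

After-tax nominal return = 7.88% × (1 − 0.183) = 6.43796%.
1 + r = 1.0643796 / 1.04500 = 1.018545
After-tax real rate = 1.018545 − 1 → 185 basis points.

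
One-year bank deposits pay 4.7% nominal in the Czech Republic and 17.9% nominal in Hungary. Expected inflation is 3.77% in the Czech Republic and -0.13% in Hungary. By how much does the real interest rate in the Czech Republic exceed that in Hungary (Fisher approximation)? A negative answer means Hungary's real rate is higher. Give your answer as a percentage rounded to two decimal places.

-17.10%

The Czech Republic: 4.7% − 3.77% = 0.930%
Hungary: 17.9% − (-0.13%) = 18.030%
Differential = -17.100% → -17.10%.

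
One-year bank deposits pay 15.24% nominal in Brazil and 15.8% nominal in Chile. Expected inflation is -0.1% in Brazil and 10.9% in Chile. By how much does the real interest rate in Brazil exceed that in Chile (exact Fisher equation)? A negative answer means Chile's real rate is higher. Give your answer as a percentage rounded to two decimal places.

10.94%

Brazil: (1 + 0.1524)/(1 − 0.0010) − 1 = 15.3554%
Chile: (1 + 0.1580)/(1 + 0.1090) − 1 = 4.4184%
Differential = 15.3554% − 4.4184% = 10.9370% → 10.94%.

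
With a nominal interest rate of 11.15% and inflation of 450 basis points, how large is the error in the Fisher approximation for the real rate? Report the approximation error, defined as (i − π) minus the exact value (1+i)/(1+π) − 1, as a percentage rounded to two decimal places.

Approximate: r ≈ 11.150% − 4.500% = 6.6500%
Exact: (1 + 0.1115)/(1 + 0.0450) − 1 = 6.3636%
Error = 6.6500% − 6.3636% = 0.2864% → 0.29%.

0.29%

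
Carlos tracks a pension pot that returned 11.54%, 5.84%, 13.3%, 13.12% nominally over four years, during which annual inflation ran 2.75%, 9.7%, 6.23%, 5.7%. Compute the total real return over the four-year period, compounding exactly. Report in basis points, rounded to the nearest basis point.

1955 basis points

Nominal growth factor = 1.1154 × 1.0584 × 1.1330 × 1.1312 = 1.513038
Price-level growth factor = 1.0275 × 1.0970 × 1.0623 × 1.0570 = 1.265641
Real growth factor = 1.513038 / 1.265641 = 1.195471
Total real return = 1.195471 − 1 → 1955 basis points.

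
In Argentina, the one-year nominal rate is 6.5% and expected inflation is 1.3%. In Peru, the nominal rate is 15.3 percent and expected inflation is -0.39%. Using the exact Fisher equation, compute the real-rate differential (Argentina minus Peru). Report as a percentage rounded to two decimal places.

-10.62%

Argentina: (1 + 0.0650)/(1 + 0.0130) − 1 = 5.1333%
Peru: (1 + 0.1530)/(1 − 0.0039) − 1 = 15.7514%
Differential = 5.1333% − 15.7514% = -10.6182% → -10.62%.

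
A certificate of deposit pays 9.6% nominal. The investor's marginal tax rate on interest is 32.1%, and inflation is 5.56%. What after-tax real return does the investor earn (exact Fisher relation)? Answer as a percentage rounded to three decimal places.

After-tax nominal return = 9.6% × (1 − 0.321) = 6.5184%.
1 + r = 1.065184 / 1.05560 = 1.009079
After-tax real rate = 1.009079 − 1 → 0.908%.

0.908%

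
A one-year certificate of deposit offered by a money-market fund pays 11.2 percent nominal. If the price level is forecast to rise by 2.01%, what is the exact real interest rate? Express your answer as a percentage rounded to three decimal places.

By the Fisher identity, 1 + r = (1 + i)/(1 + π).
1 + r = 1.11200 / 1.02010 = 1.090089
r = 1.090089 − 1 = 9.0089%, i.e. 9.009%.

9.009%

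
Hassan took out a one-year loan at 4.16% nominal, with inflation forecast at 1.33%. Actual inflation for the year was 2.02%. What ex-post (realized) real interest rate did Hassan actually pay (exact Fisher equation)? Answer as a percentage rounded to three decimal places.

Ex-post: (1 + 0.0416)/(1 + 0.0202) − 1 = 2.0976%
So the realized real rate is 2.098%.

2.098%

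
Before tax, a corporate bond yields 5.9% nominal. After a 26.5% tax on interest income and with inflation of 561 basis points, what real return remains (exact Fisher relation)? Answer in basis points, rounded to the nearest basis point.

-121 basis points

After-tax nominal return = 5.9% × (1 − 0.265) = 4.3365%.
1 + r = 1.043365 / 1.05610 = 0.987941
After-tax real rate = 0.987941 − 1 → -121 basis points.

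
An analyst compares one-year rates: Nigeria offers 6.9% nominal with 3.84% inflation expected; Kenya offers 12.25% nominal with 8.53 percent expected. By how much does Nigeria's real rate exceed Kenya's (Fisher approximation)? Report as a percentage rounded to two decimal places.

Nigeria: 6.9% − 3.84% = 3.060%
Kenya: 12.25% − 8.53% = 3.720%
Differential = -0.660% → -0.66%.

-0.66%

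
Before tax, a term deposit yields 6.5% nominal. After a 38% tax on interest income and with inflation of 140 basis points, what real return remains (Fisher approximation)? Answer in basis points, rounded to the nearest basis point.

After-tax nominal return = 6.5% × (1 − 0.38) = 4.0300%.
r ≈ 4.0300% − 1.4% → 263 basis points.

263 basis points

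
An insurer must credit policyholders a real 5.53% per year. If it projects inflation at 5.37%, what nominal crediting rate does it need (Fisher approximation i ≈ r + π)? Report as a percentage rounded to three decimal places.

i ≈ r + π = 5.53% + 5.37% = 10.900%.

10.900%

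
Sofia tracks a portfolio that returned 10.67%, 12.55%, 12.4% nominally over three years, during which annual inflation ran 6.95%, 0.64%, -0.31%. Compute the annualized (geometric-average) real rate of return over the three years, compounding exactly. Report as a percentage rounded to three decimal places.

Nominal growth factor = 1.1067 × 1.1255 × 1.1240 = 1.40004412
Price-level growth factor = 1.0695 × 1.0064 × 0.9969 = 1.07300813
Real growth factor = 1.40004412 / 1.07300813 = 1.30478426
Annualized real rate = 1.30478426^(1/3) − 1 = 9.2730% → 9.273%.

9.273%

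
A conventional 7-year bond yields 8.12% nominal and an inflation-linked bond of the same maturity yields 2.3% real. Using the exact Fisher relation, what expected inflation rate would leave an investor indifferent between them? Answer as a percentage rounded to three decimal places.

(1 + π) = (1 + i)/(1 + r) = 1.08120 / 1.02300 = 1.056891
Break-even inflation = 1.056891 − 1 → 5.689%.

5.689%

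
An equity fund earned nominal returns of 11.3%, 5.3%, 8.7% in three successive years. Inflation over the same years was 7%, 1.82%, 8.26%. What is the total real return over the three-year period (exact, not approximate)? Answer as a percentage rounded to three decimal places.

Compound the nominal returns: 1.1130 × 1.0530 × 1.0870 = 1.273952.
Compound inflation: 1.0700 × 1.0182 × 1.0826 = 1.179465.
Deflate: 1.273952 / 1.179465 = 1.080110.
Total real return = 1.080110 − 1 → 8.011%.

8.011%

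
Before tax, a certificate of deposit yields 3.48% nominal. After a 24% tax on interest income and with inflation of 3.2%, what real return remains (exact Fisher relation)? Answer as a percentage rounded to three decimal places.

-0.538%

After-tax nominal return = 3.48% × (1 − 0.24) = 2.6448%.
1 + r = 1.026448 / 1.03200 = 0.994620
After-tax real rate = 0.994620 − 1 → -0.538%.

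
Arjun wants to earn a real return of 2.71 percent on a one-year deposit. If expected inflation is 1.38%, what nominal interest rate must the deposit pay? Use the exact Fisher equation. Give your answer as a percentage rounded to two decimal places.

4.13%

(1 + i) = (1 + r)(1 + π) = 1.02710 × 1.01380 = 1.04127398
i = 1.04127398 − 1, so the required nominal rate is 4.13%.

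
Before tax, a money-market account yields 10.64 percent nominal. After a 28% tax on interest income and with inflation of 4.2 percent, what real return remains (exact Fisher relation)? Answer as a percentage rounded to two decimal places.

3.32%

After-tax nominal return = 10.64% × (1 − 0.28) = 7.6608%.
1 + r = 1.076608 / 1.04200 = 1.033213
After-tax real rate = 1.033213 − 1 → 3.32%.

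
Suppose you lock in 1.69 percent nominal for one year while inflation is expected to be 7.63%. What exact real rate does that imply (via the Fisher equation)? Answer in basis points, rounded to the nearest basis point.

-552 basis points

By the Fisher equation, 1 + r = (1 + i)/(1 + π).
1 + r = 1.01690 / 1.07630 = 0.944811
r = 0.944811 − 1 = -5.5189%, i.e. -552 basis points.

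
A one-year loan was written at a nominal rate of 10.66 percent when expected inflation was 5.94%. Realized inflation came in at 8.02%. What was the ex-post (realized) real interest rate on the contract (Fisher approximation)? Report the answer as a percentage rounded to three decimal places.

2.640%

Ex-post: 10.66% − 8.02% = 2.640%
So the realized real rate is 2.640%.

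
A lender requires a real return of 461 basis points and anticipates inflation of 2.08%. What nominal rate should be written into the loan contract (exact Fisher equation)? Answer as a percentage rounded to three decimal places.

6.786%

(1 + i) = (1 + r)(1 + π) = 1.04610 × 1.02080 = 1.06785888
i = 1.06785888 − 1, so the required nominal rate is 6.786%.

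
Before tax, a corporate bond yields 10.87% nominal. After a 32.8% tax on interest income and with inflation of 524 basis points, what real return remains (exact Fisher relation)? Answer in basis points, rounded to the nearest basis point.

After-tax nominal return = 10.87% × (1 − 0.328) = 7.30464%.
1 + r = 1.0730464 / 1.05240 = 1.019618
After-tax real rate = 1.019618 − 1 → 196 basis points.

196 basis points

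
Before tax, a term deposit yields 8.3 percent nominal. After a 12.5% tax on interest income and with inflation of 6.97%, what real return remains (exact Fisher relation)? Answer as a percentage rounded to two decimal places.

0.27%

After-tax nominal return = 8.3% × (1 − 0.125) = 7.2625%.
1 + r = 1.072625 / 1.06970 = 1.002734
After-tax real rate = 1.002734 − 1 → 0.27%.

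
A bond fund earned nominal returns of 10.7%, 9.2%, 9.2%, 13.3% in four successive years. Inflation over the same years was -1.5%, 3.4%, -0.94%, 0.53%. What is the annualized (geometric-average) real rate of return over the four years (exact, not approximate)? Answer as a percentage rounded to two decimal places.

10.20%

Nominal growth factor = 1.1070 × 1.0920 × 1.0920 × 1.1330 = 1.49562532
Price-level growth factor = 0.9850 × 1.0340 × 0.9906 × 1.0053 = 1.01426345
Real growth factor = 1.49562532 / 1.01426345 = 1.47459254
Annualized real rate = 1.47459254^(1/4) − 1 = 10.1966% → 10.20%.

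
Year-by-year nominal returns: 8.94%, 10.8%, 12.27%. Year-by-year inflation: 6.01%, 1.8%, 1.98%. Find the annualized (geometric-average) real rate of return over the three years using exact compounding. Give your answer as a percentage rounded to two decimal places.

Nominal growth factor = 1.0894 × 1.1080 × 1.1227 = 1.35516087
Price-level growth factor = 1.0601 × 1.0180 × 1.0198 = 1.10054960
Real growth factor = 1.35516087 / 1.10054960 = 1.23134920
Annualized real rate = 1.23134920^(1/3) − 1 = 7.1833% → 7.18%.

7.18%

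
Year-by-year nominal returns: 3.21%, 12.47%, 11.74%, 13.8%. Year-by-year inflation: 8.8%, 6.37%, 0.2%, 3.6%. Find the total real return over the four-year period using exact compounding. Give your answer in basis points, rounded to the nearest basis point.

Nominal growth factor = 1.0321 × 1.1247 × 1.1174 × 1.1380 = 1.476078
Price-level growth factor = 1.0880 × 1.0637 × 1.0020 × 1.0360 = 1.201367
Real growth factor = 1.476078 / 1.201367 = 1.228666
Total real return = 1.228666 − 1 → 2287 basis points.

2287 basis points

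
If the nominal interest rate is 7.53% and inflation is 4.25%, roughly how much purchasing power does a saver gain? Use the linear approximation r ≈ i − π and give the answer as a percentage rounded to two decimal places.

3.28%

r ≈ i − π = 7.53% − 4.25% = 3.28%.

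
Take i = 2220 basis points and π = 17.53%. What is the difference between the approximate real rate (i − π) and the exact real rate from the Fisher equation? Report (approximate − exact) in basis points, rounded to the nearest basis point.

Approximate: r ≈ 22.200% − 17.530% = 4.6700%
Exact: (1 + 0.2220)/(1 + 0.1753) − 1 = 3.9735%
Error = 4.6700% − 3.9735% = 0.6965% → 70 basis points.

70 basis points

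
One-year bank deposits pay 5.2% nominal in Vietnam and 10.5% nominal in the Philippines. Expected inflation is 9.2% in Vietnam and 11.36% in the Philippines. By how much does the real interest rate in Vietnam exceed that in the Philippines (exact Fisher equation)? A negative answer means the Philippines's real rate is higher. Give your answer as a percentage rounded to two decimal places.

Vietnam: (1 + 0.0520)/(1 + 0.0920) − 1 = -3.6630%
The Philippines: (1 + 0.1050)/(1 + 0.1136) − 1 = -0.7723%
Differential = -3.6630% − (-0.7723%) = -2.8907% → -2.89%.

-2.89%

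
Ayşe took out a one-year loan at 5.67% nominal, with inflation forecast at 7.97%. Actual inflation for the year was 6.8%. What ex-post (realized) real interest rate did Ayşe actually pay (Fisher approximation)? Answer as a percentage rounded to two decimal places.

Ex-post: 5.67% − 6.8% = -1.130%
So the realized real rate is -1.13%.

-1.13%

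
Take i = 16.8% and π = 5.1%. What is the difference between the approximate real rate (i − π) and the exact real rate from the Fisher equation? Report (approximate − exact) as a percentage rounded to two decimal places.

0.57%

Approximate: r ≈ 16.800% − 5.100% = 11.7000%
Exact: (1 + 0.1680)/(1 + 0.0510) − 1 = 11.1323%
Error = 11.7000% − 11.1323% = 0.5677% → 0.57%.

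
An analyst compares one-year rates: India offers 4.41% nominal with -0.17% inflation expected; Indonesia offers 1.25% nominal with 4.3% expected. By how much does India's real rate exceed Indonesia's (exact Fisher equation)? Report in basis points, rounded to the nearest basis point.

India: (1 + 0.0441)/(1 − 0.0017) − 1 = 4.5878%
Indonesia: (1 + 0.0125)/(1 + 0.0430) − 1 = -2.9243%
Differential = 4.5878% − (-2.9243%) = 7.5121% → 751 basis points.

751 basis points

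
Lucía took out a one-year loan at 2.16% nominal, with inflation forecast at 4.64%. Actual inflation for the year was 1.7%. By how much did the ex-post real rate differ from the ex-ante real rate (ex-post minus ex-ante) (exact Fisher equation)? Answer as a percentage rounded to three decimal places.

2.822%

Ex-ante: (1 + 0.0216)/(1 + 0.0464) − 1 = -2.3700%
Ex-post: (1 + 0.0216)/(1 + 0.0170) − 1 = 0.4523%
Difference (ex-post − ex-ante) = 2.8223% → 2.822%.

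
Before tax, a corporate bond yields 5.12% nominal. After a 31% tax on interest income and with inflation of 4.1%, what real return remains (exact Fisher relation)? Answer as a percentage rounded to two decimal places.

After-tax nominal return = 5.12% × (1 − 0.31) = 3.5328%.
1 + r = 1.035328 / 1.04100 = 0.994551
After-tax real rate = 0.994551 − 1 → -0.54%.

-0.54%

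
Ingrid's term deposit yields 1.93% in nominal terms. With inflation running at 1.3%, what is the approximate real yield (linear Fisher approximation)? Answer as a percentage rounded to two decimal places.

r ≈ i − π = 1.93% − 1.3% = 0.63%.

0.63%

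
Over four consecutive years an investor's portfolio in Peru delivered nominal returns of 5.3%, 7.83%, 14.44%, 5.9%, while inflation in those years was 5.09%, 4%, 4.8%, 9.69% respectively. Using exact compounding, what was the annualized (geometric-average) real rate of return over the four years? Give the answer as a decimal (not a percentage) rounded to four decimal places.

Compound the nominal returns: 1.0530 × 1.0783 × 1.1444 × 1.0590 = 1.37607399.
Compound inflation: 1.0509 × 1.0400 × 1.0480 × 1.0969 = 1.25638589.
Deflate: 1.37607399 / 1.25638589 = 1.09526380.
Annualized real rate = 1.09526380^(1/4) − 1 = 2.3010% → 0.0230.

0.0230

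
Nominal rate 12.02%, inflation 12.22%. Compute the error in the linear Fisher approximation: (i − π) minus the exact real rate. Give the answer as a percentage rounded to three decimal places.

-0.022%

Approximate: r ≈ 12.020% − 12.220% = -0.2000%
Exact: (1 + 0.1202)/(1 + 0.1222) − 1 = -0.1782%
Error = -0.2000% − (-0.1782%) = -0.0218% → -0.022%.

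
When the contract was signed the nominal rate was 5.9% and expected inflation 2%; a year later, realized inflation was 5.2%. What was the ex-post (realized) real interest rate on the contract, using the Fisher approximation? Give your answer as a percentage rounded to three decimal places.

0.700%

Ex-post: 5.9% − 5.2% = 0.700%
So the realized real rate is 0.700%.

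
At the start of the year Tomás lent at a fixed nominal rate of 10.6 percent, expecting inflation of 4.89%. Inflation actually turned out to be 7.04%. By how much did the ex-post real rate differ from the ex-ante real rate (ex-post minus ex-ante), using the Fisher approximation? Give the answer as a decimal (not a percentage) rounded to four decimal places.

-0.0215

Ex-ante: 10.6% − 4.89% = 5.710%
Ex-post: 10.6% − 7.04% = 3.560%
Difference (ex-post − ex-ante) = -2.1500% → -0.0215.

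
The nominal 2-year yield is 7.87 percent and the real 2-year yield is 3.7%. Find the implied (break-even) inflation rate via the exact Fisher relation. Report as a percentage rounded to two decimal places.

4.02%

(1 + π) = (1 + i)/(1 + r) = 1.07870 / 1.03700 = 1.040212
Break-even inflation = 1.040212 − 1 → 4.02%.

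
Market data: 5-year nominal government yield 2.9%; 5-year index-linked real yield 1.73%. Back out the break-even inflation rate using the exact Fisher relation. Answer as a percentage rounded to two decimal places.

(1 + π) = (1 + i)/(1 + r) = 1.02900 / 1.01730 = 1.011501
Break-even inflation = 1.011501 − 1 → 1.15%.

1.15%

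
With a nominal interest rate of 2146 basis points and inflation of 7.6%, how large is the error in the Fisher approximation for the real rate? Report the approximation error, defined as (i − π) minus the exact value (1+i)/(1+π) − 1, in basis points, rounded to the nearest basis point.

98 basis points

Approximate: r ≈ 21.460% − 7.600% = 13.8600%
Exact: (1 + 0.2146)/(1 + 0.0760) − 1 = 12.8810%
Error = 13.8600% − 12.8810% = 0.9790% → 98 basis points.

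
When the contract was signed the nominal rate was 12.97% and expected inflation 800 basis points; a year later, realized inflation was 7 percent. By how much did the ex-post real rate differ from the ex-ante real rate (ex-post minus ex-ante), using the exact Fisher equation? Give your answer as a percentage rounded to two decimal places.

0.98%

Ex-ante: (1 + 0.1297)/(1 + 0.0800) − 1 = 4.6019%
Ex-post: (1 + 0.1297)/(1 + 0.0700) − 1 = 5.5794%
Difference (ex-post − ex-ante) = 0.9776% → 0.98%.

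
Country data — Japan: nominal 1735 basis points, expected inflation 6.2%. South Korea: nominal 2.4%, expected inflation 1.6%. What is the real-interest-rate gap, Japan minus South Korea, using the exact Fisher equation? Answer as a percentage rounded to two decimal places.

9.71%

Japan: (1 + 0.1735)/(1 + 0.0620) − 1 = 10.4991%
South Korea: (1 + 0.0240)/(1 + 0.0160) − 1 = 0.7874%
Differential = 10.4991% − 0.7874% = 9.7117% → 9.71%.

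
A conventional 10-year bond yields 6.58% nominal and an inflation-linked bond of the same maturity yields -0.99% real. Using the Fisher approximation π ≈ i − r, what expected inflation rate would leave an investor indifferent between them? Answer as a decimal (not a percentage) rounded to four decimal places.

π ≈ i − r = 6.58% − (-0.99%) → 0.0757.

0.0757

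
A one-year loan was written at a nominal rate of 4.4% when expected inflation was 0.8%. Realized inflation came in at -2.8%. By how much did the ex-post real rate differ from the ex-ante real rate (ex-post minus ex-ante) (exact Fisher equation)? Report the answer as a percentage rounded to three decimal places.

3.836%

Ex-ante: (1 + 0.0440)/(1 + 0.0080) − 1 = 3.5714%
Ex-post: (1 + 0.0440)/(1 − 0.0280) − 1 = 7.4074%
Difference (ex-post − ex-ante) = 3.8360% → 3.836%.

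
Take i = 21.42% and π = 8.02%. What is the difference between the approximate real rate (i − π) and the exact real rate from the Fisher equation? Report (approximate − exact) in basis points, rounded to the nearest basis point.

Approximate: r ≈ 21.420% − 8.020% = 13.4000%
Exact: (1 + 0.2142)/(1 + 0.0802) − 1 = 12.4051%
Error = 13.4000% − 12.4051% = 0.9949% → 99 basis points.

99 basis points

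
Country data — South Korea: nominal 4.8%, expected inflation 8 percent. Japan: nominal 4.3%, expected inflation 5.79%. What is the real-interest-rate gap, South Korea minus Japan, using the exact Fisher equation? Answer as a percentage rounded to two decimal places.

South Korea: (1 + 0.0480)/(1 + 0.0800) − 1 = -2.9630%
Japan: (1 + 0.0430)/(1 + 0.0579) − 1 = -1.4085%
Differential = -2.9630% − (-1.4085%) = -1.5545% → -1.55%.

-1.55%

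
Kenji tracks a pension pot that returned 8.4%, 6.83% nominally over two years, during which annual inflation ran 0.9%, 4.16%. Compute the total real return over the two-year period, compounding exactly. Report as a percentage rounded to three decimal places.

10.187%

Nominal growth factor = 1.0840 × 1.0683 = 1.158037
Price-level growth factor = 1.0090 × 1.0416 = 1.050974
Real growth factor = 1.158037 / 1.050974 = 1.101870
Total real return = 1.101870 − 1 → 10.187%.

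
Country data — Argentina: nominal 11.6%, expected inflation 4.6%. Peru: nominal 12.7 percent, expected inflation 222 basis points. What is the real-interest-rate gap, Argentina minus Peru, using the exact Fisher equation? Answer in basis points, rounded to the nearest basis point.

-356 basis points

Argentina: (1 + 0.1160)/(1 + 0.0460) − 1 = 6.6922%
Peru: (1 + 0.1270)/(1 + 0.0222) − 1 = 10.2524%
Differential = 6.6922% − 10.2524% = -3.5602% → -356 basis points.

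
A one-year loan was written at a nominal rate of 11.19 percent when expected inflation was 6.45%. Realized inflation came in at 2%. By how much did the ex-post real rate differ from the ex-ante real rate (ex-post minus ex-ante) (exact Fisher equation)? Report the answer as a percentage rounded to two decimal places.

4.56%

Ex-ante: (1 + 0.1119)/(1 + 0.0645) − 1 = 4.4528%
Ex-post: (1 + 0.1119)/(1 + 0.0200) − 1 = 9.0098%
Difference (ex-post − ex-ante) = 4.5570% → 4.56%.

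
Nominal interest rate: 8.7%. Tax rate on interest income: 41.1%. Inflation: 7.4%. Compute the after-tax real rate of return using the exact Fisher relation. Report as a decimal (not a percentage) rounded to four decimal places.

-0.0212

After-tax nominal return = 8.7% × (1 − 0.411) = 5.1243%.
1 + r = 1.051243 / 1.07400 = 0.978811
After-tax real rate = 0.978811 − 1 → -0.0212.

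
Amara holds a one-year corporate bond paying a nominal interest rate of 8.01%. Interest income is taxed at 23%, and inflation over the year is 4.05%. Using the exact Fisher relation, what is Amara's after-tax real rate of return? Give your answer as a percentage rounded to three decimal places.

2.035%

After-tax nominal return = 8.01% × (1 − 0.23) = 6.1677%.
1 + r = 1.061677 / 1.04050 = 1.020353
After-tax real rate = 1.020353 − 1 → 2.035%.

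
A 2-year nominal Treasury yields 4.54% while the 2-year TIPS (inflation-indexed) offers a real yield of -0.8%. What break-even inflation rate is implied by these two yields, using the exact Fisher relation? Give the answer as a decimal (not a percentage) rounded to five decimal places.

0.05383

(1 + π) = (1 + i)/(1 + r) = 1.04540 / 0.99200 = 1.053831
Break-even inflation = 1.053831 − 1 → 0.05383.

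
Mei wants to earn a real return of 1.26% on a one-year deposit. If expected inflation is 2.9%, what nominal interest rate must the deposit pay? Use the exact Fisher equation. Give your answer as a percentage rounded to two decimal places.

4.20%

(1 + i) = (1 + r)(1 + π) = 1.01260 × 1.02900 = 1.0419654
i = 1.0419654 − 1, so the required nominal rate is 4.20%.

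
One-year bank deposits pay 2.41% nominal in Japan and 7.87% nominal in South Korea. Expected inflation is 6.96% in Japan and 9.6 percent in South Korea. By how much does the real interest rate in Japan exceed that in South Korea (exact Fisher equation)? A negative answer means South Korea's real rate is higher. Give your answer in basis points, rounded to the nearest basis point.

Japan: (1 + 0.0241)/(1 + 0.0696) − 1 = -4.2539%
South Korea: (1 + 0.0787)/(1 + 0.0960) − 1 = -1.5785%
Differential = -4.2539% − (-1.5785%) = -2.6755% → -268 basis points.

-268 basis points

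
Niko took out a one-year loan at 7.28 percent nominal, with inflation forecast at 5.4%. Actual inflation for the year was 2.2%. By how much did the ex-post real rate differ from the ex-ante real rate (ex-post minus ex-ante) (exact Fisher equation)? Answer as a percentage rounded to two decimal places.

3.19%

Ex-ante: (1 + 0.0728)/(1 + 0.0540) − 1 = 1.7837%
Ex-post: (1 + 0.0728)/(1 + 0.0220) − 1 = 4.9706%
Difference (ex-post − ex-ante) = 3.1870% → 3.19%.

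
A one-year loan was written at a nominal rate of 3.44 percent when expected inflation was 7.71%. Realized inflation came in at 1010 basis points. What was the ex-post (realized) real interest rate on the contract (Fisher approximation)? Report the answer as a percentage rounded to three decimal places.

-6.660%

Ex-post: 3.44% − 10.1% = -6.660%
So the realized real rate is -6.660%.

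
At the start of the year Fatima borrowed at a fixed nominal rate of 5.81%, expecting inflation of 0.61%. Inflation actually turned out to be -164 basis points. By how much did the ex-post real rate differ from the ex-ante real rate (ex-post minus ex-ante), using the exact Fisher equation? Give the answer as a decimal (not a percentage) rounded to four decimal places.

Ex-ante: (1 + 0.0581)/(1 + 0.0061) − 1 = 5.1685%
Ex-post: (1 + 0.0581)/(1 − 0.0164) − 1 = 7.5742%
Difference (ex-post − ex-ante) = 2.4057% → 0.0241.

0.0241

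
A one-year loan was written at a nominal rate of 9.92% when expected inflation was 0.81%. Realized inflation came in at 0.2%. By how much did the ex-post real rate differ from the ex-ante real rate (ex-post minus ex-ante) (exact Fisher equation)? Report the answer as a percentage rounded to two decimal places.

0.66%

Ex-ante: (1 + 0.0992)/(1 + 0.0081) − 1 = 9.0368%
Ex-post: (1 + 0.0992)/(1 + 0.0020) − 1 = 9.7006%
Difference (ex-post − ex-ante) = 0.6638% → 0.66%.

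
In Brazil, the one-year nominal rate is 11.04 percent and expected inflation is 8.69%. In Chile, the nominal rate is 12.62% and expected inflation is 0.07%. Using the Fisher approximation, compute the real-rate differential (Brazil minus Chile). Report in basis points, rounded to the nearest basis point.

-1020 basis points

Brazil: 11.04% − 8.69% = 2.350%
Chile: 12.62% − 0.07% = 12.550%
Differential = -10.200% → -1020 basis points.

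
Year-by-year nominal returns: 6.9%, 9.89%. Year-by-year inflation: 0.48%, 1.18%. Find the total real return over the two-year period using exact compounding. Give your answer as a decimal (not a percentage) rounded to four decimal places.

0.1555

Nominal growth factor = 1.0690 × 1.0989 = 1.174724
Price-level growth factor = 1.0048 × 1.0118 = 1.016657
Real growth factor = 1.174724 / 1.016657 = 1.155478
Total real return = 1.155478 − 1 → 0.1555.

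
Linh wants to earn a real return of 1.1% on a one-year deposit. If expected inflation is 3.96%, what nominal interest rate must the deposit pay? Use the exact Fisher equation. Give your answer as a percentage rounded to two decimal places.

(1 + i) = (1 + r)(1 + π) = 1.01100 × 1.03960 = 1.0510356
i = 1.0510356 − 1, so the required nominal rate is 5.10%.

5.10%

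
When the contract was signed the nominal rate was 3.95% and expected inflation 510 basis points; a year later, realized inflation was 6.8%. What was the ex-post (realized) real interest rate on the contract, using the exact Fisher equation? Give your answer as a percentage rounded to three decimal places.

Ex-post: (1 + 0.0395)/(1 + 0.0680) − 1 = -2.66854%
So the realized real rate is -2.669%.

-2.669%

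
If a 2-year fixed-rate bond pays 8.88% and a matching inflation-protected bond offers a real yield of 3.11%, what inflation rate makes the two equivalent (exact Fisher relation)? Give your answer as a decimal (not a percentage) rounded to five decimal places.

(1 + π) = (1 + i)/(1 + r) = 1.08880 / 1.03110 = 1.055960
Break-even inflation = 1.055960 − 1 → 0.05596.

0.05596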